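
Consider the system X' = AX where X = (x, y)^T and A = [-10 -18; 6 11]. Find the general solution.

Coefficient matrix A = [[-10, -18], [6, 11]].
Characteristic polynomial det(A - λI) = λ^2 - λ - 2 = 0.
Eigenvalues λ = -1, 2.
For λ=-1: (A-λI) row 1 is [-9, -18], so an eigenvector is (2, -1).
For λ=2: (A-λI) row 1 is [-12, -18], so an eigenvector is (3, -2).
General solution: c_1e^(-t)(2,-1) + c_2e^(2t)(3,-2).

x(t) = 2c_1e^(-t) + 3c_2e^(2t), y(t) = -c_1e^(-t) - 2c_2e^(2t)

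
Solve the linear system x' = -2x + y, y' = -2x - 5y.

x(t) = C_1e^(-3t) + C_2e^(-4t), y(t) = -C_1e^(-3t) - 2C_2e^(-4t)

Coefficient matrix A = [[-2, 1], [-2, -5]].
Characteristic polynomial det(A - λI) = λ^2 + 7λ + 12 = 0.
Eigenvalues λ = -3, -4.
For λ=-3: (A-λI) row 1 is [1, 1], so an eigenvector is (1, -1).
For λ=-4: (A-λI) row 1 is [2, 1], so an eigenvector is (1, -2).
General solution: C_1e^(-3t)(1,-1) + C_2e^(-4t)(1,-2).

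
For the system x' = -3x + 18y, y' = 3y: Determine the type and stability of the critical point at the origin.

saddle

A = [[-3,18],[0,3]]; det(A-λI) = λ^2 - 9.
λ = -3, 3: opposite signs.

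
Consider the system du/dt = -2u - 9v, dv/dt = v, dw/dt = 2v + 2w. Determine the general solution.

Coefficient matrix A = [[-2, -9, 0], [0, 1, 0], [0, 2, 2]].
det(A - λI) = 0 gives eigenvalues λ = 1, -2, 2.
For λ=1: eigenvector (-3,1,-2).
For λ=-2: eigenvector (1,0,0).
For λ=2: eigenvector (0,0,1).
General solution: C_1e^(t)(-3,1,-2) + C_2e^(-2t)(1,0,0) + C_3e^(2t)(0,0,1).

u(t) = -3C_1e^(t) + C_2e^(-2t), v(t) = C_1e^(t), w(t) = -2C_1e^(t) + C_3e^(2t)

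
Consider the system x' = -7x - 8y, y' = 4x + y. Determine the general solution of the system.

x(t) = C_1e^(-3t)sin(4t) - C_1e^(-3t)cos(4t) - C_2e^(-3t)sin(4t) - C_2e^(-3t)cos(4t), y(t) = -C_1e^(-3t)sin(4t) + C_2e^(-3t)cos(4t)

Coefficient matrix A = [[-7, -8], [4, 1]].
Characteristic polynomial det(A - λI) = λ^2 + 6λ + 25 = 0.
Eigenvalues λ = -3 ± 4i (complex conjugate pair).
For λ=-3+4i: an eigenvector is (-1,0) - i(1,-1) = (-1 - i, 0 + i).
A real fundamental pair from Re and Im of e^((-3+4i)t)v: X_1 = e^(-3t)(cos(4t)·(-1,0) + sin(4t)·(1,-1)), X_2 = e^(-3t)(sin(4t)·(-1,0) - cos(4t)·(1,-1)).
General solution: C_1X_1 + C_2X_2.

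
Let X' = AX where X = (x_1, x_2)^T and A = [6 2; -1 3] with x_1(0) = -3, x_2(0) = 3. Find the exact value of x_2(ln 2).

A = [[6,2],[-1,3]]; eigenvalues λ = 5, 4.
Eigenvectors: (2,-1) for λ=5, (1,-1) for λ=4.
From the initial condition, c_1 = 0, c_2 = -3.
x_2(ln 2) = (0)(2^5)(-1) + (-3)(2^4)(-1) = 48.

48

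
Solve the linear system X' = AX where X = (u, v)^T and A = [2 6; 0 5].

u(t) = -K_1e^(2t) + 2K_2e^(5t), v(t) = K_2e^(5t)

Coefficient matrix A = [[2, 6], [0, 5]].
Characteristic polynomial det(A - λI) = λ^2 - 7λ + 10 = 0.
Eigenvalues λ = 2, 5.
For λ=2: (A-λI) row 1 is [0, 6], so an eigenvector is (-1, 0).
For λ=5: (A-λI) row 1 is [-3, 6], so an eigenvector is (2, 1).
General solution: K_1e^(2t)(-1,0) + K_2e^(5t)(2,1).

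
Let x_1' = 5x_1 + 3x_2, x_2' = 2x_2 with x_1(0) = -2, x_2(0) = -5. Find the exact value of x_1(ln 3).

-1656

A = [[5,3],[0,2]]; eigenvalues λ = 5, 2.
Eigenvectors: (1,0) for λ=5, (1,-1) for λ=2.
From the initial condition, c_1 = -7, c_2 = 5.
x_1(ln 3) = (-7)(3^5)(1) + (5)(3^2)(1) = -1656.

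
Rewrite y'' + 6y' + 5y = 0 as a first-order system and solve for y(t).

y(t) = K_1e^(-t) + K_2e^(-5t)

Let x_1 = y, x_2 = y'. Then x_1' = x_2 and x_2' = -5x_1 - 6x_2.
A = [[0,1],[-5,-6]]; det(A-λI) = λ^2 + 6λ + 5.
Eigenvalues λ = -1, -5 with eigenvectors (1,-1), (1,-5).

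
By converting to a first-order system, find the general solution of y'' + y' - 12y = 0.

y(t) = K_1e^(3t) + K_2e^(-4t)

Let x_1 = y, x_2 = y'. Then x_1' = x_2 and x_2' = 12x_1 - x_2.
A = [[0,1],[12,-1]]; det(A-λI) = λ^2 + λ - 12.
Eigenvalues λ = 3, -4 with eigenvectors (1,3), (1,-4).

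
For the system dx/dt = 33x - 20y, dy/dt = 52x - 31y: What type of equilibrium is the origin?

unstable spiral

A = [[33,-20],[52,-31]]; det(A-λI) = λ^2 - 2λ + 17.
λ = 1 ± 4i: positive real part.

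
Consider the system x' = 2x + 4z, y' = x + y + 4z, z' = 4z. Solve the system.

x(t) = 2K_1e^(4t) + K_3e^(2t), y(t) = 2K_1e^(4t) + K_2e^(t) + K_3e^(2t), z(t) = K_1e^(4t)

Coefficient matrix A = [[2, 0, 4], [1, 1, 4], [0, 0, 4]].
det(A - λI) = 0 gives eigenvalues λ = 4, 1, 2.
For λ=4: eigenvector (2,2,1).
For λ=1: eigenvector (0,1,0).
For λ=2: eigenvector (1,1,0).
General solution: K_1e^(4t)(2,2,1) + K_2e^(t)(0,1,0) + K_3e^(2t)(1,1,0).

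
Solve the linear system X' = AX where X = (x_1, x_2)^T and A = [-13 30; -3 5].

x_1(t) = -3K_1e^(-4t)sin(3t) + K_1e^(-4t)cos(3t) + K_2e^(-4t)sin(3t) + 3K_2e^(-4t)cos(3t), x_2(t) = -K_1e^(-4t)sin(3t) + K_2e^(-4t)cos(3t)

Coefficient matrix A = [[-13, 30], [-3, 5]].
Characteristic polynomial det(A - λI) = λ^2 + 8λ + 25 = 0.
Eigenvalues λ = -4 ± 3i (complex conjugate pair).
For λ=-4+3i: an eigenvector is (1,0) - i(-3,-1) = (1 + 3i, 0 + i).
A real fundamental pair from Re and Im of e^((-4+3i)t)v: X_1 = e^(-4t)(cos(3t)·(1,0) + sin(3t)·(-3,-1)), X_2 = e^(-4t)(sin(3t)·(1,0) - cos(3t)·(-3,-1)).
General solution: K_1X_1 + K_2X_2.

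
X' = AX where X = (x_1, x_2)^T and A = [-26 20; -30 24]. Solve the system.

x_1(t) = -2K_1e^(4t) + K_2e^(-6t), x_2(t) = -3K_1e^(4t) + K_2e^(-6t)

Coefficient matrix A = [[-26, 20], [-30, 24]].
Characteristic polynomial det(A - λI) = λ^2 + 2λ - 24 = 0.
Eigenvalues λ = 4, -6.
For λ=4: (A-λI) row 1 is [-30, 20], so an eigenvector is (-2, -3).
For λ=-6: (A-λI) row 1 is [-20, 20], so an eigenvector is (1, 1).
General solution: K_1e^(4t)(-2,-3) + K_2e^(-6t)(1,1).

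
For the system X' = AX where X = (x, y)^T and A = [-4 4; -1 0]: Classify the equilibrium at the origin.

stable improper node

A = [[-4,4],[-1,0]]; det(A-λI) = λ^2 + 4λ + 4.
repeated λ = -2 with a single eigenvector.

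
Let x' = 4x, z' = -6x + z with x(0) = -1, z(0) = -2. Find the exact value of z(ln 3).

A = [[4,0],[-6,1]]; eigenvalues λ = 4, 1.
Eigenvectors: (-1,2) for λ=4, (0,1) for λ=1.
From the initial condition, c_1 = 1, c_2 = -4.
z(ln 3) = (1)(3^4)(2) + (-4)(3^1)(1) = 150.

150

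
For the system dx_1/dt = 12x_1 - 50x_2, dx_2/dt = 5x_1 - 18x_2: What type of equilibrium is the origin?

stable spiral

A = [[12,-50],[5,-18]]; det(A-λI) = λ^2 + 6λ + 34.
λ = -3 ± 5i: negative real part.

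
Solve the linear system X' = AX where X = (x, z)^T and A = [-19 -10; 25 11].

x(t) = -K_1e^(-4t)sin(5t) - K_1e^(-4t)cos(5t) - K_2e^(-4t)sin(5t) + K_2e^(-4t)cos(5t), z(t) = K_1e^(-4t)sin(5t) + 2K_1e^(-4t)cos(5t) + 2K_2e^(-4t)sin(5t) - K_2e^(-4t)cos(5t)

Coefficient matrix A = [[-19, -10], [25, 11]].
Characteristic polynomial det(A - λI) = λ^2 + 8λ + 41 = 0.
Eigenvalues λ = -4 ± 5i (complex conjugate pair).
For λ=-4+5i: an eigenvector is (-1,2) - i(-1,1) = (-1 + i, 2 - i).
A real fundamental pair from Re and Im of e^((-4+5i)t)v: X_1 = e^(-4t)(cos(5t)·(-1,2) + sin(5t)·(-1,1)), X_2 = e^(-4t)(sin(5t)·(-1,2) - cos(5t)·(-1,1)).
General solution: K_1X_1 + K_2X_2.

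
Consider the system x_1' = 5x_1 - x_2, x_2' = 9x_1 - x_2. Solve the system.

x_1(t) = C_1e^(2t) + C_2te^(2t), x_2(t) = 3C_1e^(2t) + 3C_2te^(2t) - C_2e^(2t)

Coefficient matrix A = [[5, -1], [9, -1]].
Characteristic polynomial det(A - λI) = λ^2 - 4λ + 4 = 0.
Single eigenvalue λ = 2 with algebraic multiplicity 2.
Eigenvector v = (1,3); generalized eigenvector w with (A-λI)w=v is (0,-1).
General solution: e^(2t)[C_1·v + C_2·(t·v + w)].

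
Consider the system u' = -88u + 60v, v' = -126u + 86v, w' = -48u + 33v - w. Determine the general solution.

u(t) = -5C_1e^(-4t) - 2C_2e^(2t), v(t) = -7C_1e^(-4t) - 3C_2e^(2t), w(t) = -3C_1e^(-4t) - C_2e^(2t) + C_3e^(-t)

Coefficient matrix A = [[-88, 60, 0], [-126, 86, 0], [-48, 33, -1]].
det(A - λI) = 0 gives eigenvalues λ = -4, 2, -1.
For λ=-4: eigenvector (-5,-7,-3).
For λ=2: eigenvector (-2,-3,-1).
For λ=-1: eigenvector (0,0,1).
General solution: C_1e^(-4t)(-5,-7,-3) + C_2e^(2t)(-2,-3,-1) + C_3e^(-t)(0,0,1).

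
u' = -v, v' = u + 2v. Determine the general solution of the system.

u(t) = -c_1e^(t) - c_2te^(t) - 2c_2e^(t), v(t) = c_1e^(t) + c_2te^(t) + 3c_2e^(t)

Coefficient matrix A = [[0, -1], [1, 2]].
Characteristic polynomial det(A - λI) = λ^2 - 2λ + 1 = 0.
Single eigenvalue λ = 1 with algebraic multiplicity 2.
Eigenvector v = (-1,1); generalized eigenvector w with (A-λI)w=v is (-2,3).
General solution: e^(t)[c_1·v + c_2·(t·v + w)].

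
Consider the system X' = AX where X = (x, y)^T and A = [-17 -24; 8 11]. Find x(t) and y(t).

Coefficient matrix A = [[-17, -24], [8, 11]].
Characteristic polynomial det(A - λI) = λ^2 + 6λ + 5 = 0.
Eigenvalues λ = -5, -1.
For λ=-5: (A-λI) row 1 is [-12, -24], so an eigenvector is (2, -1).
For λ=-1: (A-λI) row 1 is [-16, -24], so an eigenvector is (-3, 2).
General solution: K_1e^(-5t)(2,-1) + K_2e^(-t)(-3,2).

x(t) = 2K_1e^(-5t) - 3K_2e^(-t), y(t) = -K_1e^(-5t) + 2K_2e^(-t)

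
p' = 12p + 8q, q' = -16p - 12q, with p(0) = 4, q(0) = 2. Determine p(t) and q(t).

Coefficient matrix A = [[12, 8], [-16, -12]].
Characteristic polynomial det(A - λI) = λ^2 - 16 = 0.
Eigenvalues λ = -4, 4.
For λ=-4: (A-λI) row 1 is [16, 8], so an eigenvector is (1, -2).
For λ=4: (A-λI) row 1 is [8, 8], so an eigenvector is (1, -1).
General solution: C_1e^(-4t)(1,-2) + C_2e^(4t)(1,-1).
Applying p(0)=4, q(0)=2 gives C_1=-6, C_2=10.

p(t) = 10e^(4t) - 6e^(-4t), q(t) = -10e^(4t) + 12e^(-4t)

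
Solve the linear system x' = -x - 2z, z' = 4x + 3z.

Coefficient matrix A = [[-1, -2], [4, 3]].
Characteristic polynomial det(A - λI) = λ^2 - 2λ + 5 = 0.
Eigenvalues λ = 1 ± 2i (complex conjugate pair).
For λ=1+2i: an eigenvector is (-1,1) - i(0,-1) = (-1, 1 + i).
A real fundamental pair from Re and Im of e^((1+2i)t)v: X_1 = e^(t)(cos(2t)·(-1,1) + sin(2t)·(0,-1)), X_2 = e^(t)(sin(2t)·(-1,1) - cos(2t)·(0,-1)).
General solution: c_1X_1 + c_2X_2.

x(t) = -c_1e^(t)cos(2t) - c_2e^(t)sin(2t), z(t) = -c_1e^(t)sin(2t) + c_1e^(t)cos(2t) + c_2e^(t)sin(2t) + c_2e^(t)cos(2t)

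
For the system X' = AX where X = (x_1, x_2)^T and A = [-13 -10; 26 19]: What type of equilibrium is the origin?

unstable spiral

A = [[-13,-10],[26,19]]; det(A-λI) = λ^2 - 6λ + 13.
λ = 3 ± 2i: positive real part.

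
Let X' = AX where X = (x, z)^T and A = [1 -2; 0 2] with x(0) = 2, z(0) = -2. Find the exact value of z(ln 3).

A = [[1,-2],[0,2]]; eigenvalues λ = 2, 1.
Eigenvectors: (2,-1) for λ=2, (-1,0) for λ=1.
From the initial condition, c_1 = 2, c_2 = 2.
z(ln 3) = (2)(3^2)(-1) + (2)(3^1)(0) = -18.

-18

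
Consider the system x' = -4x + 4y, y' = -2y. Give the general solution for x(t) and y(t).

x(t) = -2K_1e^(-2t) + K_2e^(-4t), y(t) = -K_1e^(-2t)

Coefficient matrix A = [[-4, 4], [0, -2]].
Characteristic polynomial det(A - λI) = λ^2 + 6λ + 8 = 0.
Eigenvalues λ = -2, -4.
For λ=-2: (A-λI) row 1 is [-2, 4], so an eigenvector is (-2, -1).
For λ=-4: (A-λI) row 1 is [0, 4], so an eigenvector is (1, 0).
General solution: K_1e^(-2t)(-2,-1) + K_2e^(-4t)(1,0).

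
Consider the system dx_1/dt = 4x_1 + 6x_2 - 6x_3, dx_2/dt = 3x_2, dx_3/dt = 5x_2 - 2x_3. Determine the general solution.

Coefficient matrix A = [[4, 6, -6], [0, 3, 0], [0, 5, -2]].
det(A - λI) = 0 gives eigenvalues λ = 4, -2, 3.
For λ=4: eigenvector (1,0,0).
For λ=-2: eigenvector (1,0,1).
For λ=3: eigenvector (0,1,1).
General solution: C_1e^(4t)(1,0,0) + C_2e^(-2t)(1,0,1) + C_3e^(3t)(0,1,1).

x_1(t) = C_1e^(4t) + C_2e^(-2t), x_2(t) = C_3e^(3t), x_3(t) = C_2e^(-2t) + C_3e^(3t)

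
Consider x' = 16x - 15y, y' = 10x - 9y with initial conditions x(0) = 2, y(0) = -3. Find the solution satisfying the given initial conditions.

Coefficient matrix A = [[16, -15], [10, -9]].
Characteristic polynomial det(A - λI) = λ^2 - 7λ + 6 = 0.
Eigenvalues λ = 6, 1.
For λ=6: (A-λI) row 1 is [10, -15], so an eigenvector is (-3, -2).
For λ=1: (A-λI) row 1 is [15, -15], so an eigenvector is (-1, -1).
General solution: c_1e^(6t)(-3,-2) + c_2e^(t)(-1,-1).
Applying x(0)=2, y(0)=-3 gives c_1=-5, c_2=13.

x(t) = 15e^(6t) - 13e^(t), y(t) = 10e^(6t) - 13e^(t)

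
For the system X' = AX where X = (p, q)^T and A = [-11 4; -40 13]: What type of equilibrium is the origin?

A = [[-11,4],[-40,13]]; det(A-λI) = λ^2 - 2λ + 17.
λ = 1 ± 4i: positive real part.

unstable spiral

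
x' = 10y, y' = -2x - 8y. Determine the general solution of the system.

x(t) = -C_1e^(-4t)sin(2t) + 2C_1e^(-4t)cos(2t) + 2C_2e^(-4t)sin(2t) + C_2e^(-4t)cos(2t), y(t) = -C_1e^(-4t)cos(2t) - C_2e^(-4t)sin(2t)

Coefficient matrix A = [[0, 10], [-2, -8]].
Characteristic polynomial det(A - λI) = λ^2 + 8λ + 20 = 0.
Eigenvalues λ = -4 ± 2i (complex conjugate pair).
For λ=-4+2i: an eigenvector is (2,-1) - i(-1,0) = (2 + i, -1).
A real fundamental pair from Re and Im of e^((-4+2i)t)v: X_1 = e^(-4t)(cos(2t)·(2,-1) + sin(2t)·(-1,0)), X_2 = e^(-4t)(sin(2t)·(2,-1) - cos(2t)·(-1,0)).
General solution: C_1X_1 + C_2X_2.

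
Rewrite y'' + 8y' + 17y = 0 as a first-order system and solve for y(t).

Let x_1 = y, x_2 = y'. Then x_1' = x_2 and x_2' = -17x_1 - 8x_2.
A = [[0,1],[-17,-8]]; det(A-λI) = λ^2 + 8λ + 17.
Eigenvalues λ = -4 ± i.

y(t) = C_1e^(-4t)cos(t) + C_2e^(-4t)sin(t)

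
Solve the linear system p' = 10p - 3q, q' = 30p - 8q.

Coefficient matrix A = [[10, -3], [30, -8]].
Characteristic polynomial det(A - λI) = λ^2 - 2λ + 10 = 0.
Eigenvalues λ = 1 ± 3i (complex conjugate pair).
For λ=1+3i: an eigenvector is (0,-1) - i(1,3) = (0 - i, -1 - 3i).
A real fundamental pair from Re and Im of e^((1+3i)t)v: X_1 = e^(t)(cos(3t)·(0,-1) + sin(3t)·(1,3)), X_2 = e^(t)(sin(3t)·(0,-1) - cos(3t)·(1,3)).
General solution: C_1X_1 + C_2X_2.

p(t) = C_1e^(t)sin(3t) - C_2e^(t)cos(3t), q(t) = 3C_1e^(t)sin(3t) - C_1e^(t)cos(3t) - C_2e^(t)sin(3t) - 3C_2e^(t)cos(3t)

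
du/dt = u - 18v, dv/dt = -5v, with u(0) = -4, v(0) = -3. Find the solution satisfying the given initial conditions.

Coefficient matrix A = [[1, -18], [0, -5]].
Characteristic polynomial det(A - λI) = λ^2 + 4λ - 5 = 0.
Eigenvalues λ = -5, 1.
For λ=-5: (A-λI) row 1 is [6, -18], so an eigenvector is (3, 1).
For λ=1: (A-λI) row 1 is [0, -18], so an eigenvector is (-1, 0).
General solution: C_1e^(-5t)(3,1) + C_2e^(t)(-1,0).
Applying u(0)=-4, v(0)=-3 gives C_1=-3, C_2=-5.

u(t) = 5e^(t) - 9e^(-5t), v(t) = -3e^(-5t)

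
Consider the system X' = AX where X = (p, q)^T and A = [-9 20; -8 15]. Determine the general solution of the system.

p(t) = -C_1e^(3t)sin(4t) + 2C_1e^(3t)cos(4t) + 2C_2e^(3t)sin(4t) + C_2e^(3t)cos(4t), q(t) = -C_1e^(3t)sin(4t) + C_1e^(3t)cos(4t) + C_2e^(3t)sin(4t) + C_2e^(3t)cos(4t)

Coefficient matrix A = [[-9, 20], [-8, 15]].
Characteristic polynomial det(A - λI) = λ^2 - 6λ + 25 = 0.
Eigenvalues λ = 3 ± 4i (complex conjugate pair).
For λ=3+4i: an eigenvector is (2,1) - i(-1,-1) = (2 + i, 1 + i).
A real fundamental pair from Re and Im of e^((3+4i)t)v: X_1 = e^(3t)(cos(4t)·(2,1) + sin(4t)·(-1,-1)), X_2 = e^(3t)(sin(4t)·(2,1) - cos(4t)·(-1,-1)).
General solution: C_1X_1 + C_2X_2.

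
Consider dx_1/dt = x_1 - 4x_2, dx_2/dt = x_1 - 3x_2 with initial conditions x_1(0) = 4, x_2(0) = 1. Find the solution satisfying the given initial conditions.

Coefficient matrix A = [[1, -4], [1, -3]].
Characteristic polynomial det(A - λI) = λ^2 + 2λ + 1 = 0.
Single eigenvalue λ = -1 with algebraic multiplicity 2.
Eigenvector v = (2,1); generalized eigenvector w with (A-λI)w=v is (-3,-2).
General solution: e^(-t)[K_1·v + K_2·(t·v + w)].
Applying x_1(0)=4, x_2(0)=1 gives K_1=5, K_2=2.

x_1(t) = 4te^(-t) + 4e^(-t), x_2(t) = 2te^(-t) + e^(-t)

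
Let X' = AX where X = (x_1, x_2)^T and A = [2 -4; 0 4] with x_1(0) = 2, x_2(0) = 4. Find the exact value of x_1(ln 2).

A = [[2,-4],[0,4]]; eigenvalues λ = 2, 4.
Eigenvectors: (1,0) for λ=2, (2,-1) for λ=4.
From the initial condition, c_1 = 10, c_2 = -4.
x_1(ln 2) = (10)(2^2)(1) + (-4)(2^4)(2) = -88.

-88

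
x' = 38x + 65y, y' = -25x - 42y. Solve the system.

Coefficient matrix A = [[38, 65], [-25, -42]].
Characteristic polynomial det(A - λI) = λ^2 + 4λ + 29 = 0.
Eigenvalues λ = -2 ± 5i (complex conjugate pair).
For λ=-2+5i: an eigenvector is (2,-1) - i(3,-2) = (2 - 3i, -1 + 2i).
A real fundamental pair from Re and Im of e^((-2+5i)t)v: X_1 = e^(-2t)(cos(5t)·(2,-1) + sin(5t)·(3,-2)), X_2 = e^(-2t)(sin(5t)·(2,-1) - cos(5t)·(3,-2)).
General solution: c_1X_1 + c_2X_2.

x(t) = 3c_1e^(-2t)sin(5t) + 2c_1e^(-2t)cos(5t) + 2c_2e^(-2t)sin(5t) - 3c_2e^(-2t)cos(5t), y(t) = -2c_1e^(-2t)sin(5t) - c_1e^(-2t)cos(5t) - c_2e^(-2t)sin(5t) + 2c_2e^(-2t)cos(5t)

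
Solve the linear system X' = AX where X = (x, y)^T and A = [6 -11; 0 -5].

Coefficient matrix A = [[6, -11], [0, -5]].
Characteristic polynomial det(A - λI) = λ^2 - λ - 30 = 0.
Eigenvalues λ = -5, 6.
For λ=-5: (A-λI) row 1 is [11, -11], so an eigenvector is (-1, -1).
For λ=6: (A-λI) row 1 is [0, -11], so an eigenvector is (1, 0).
General solution: C_1e^(-5t)(-1,-1) + C_2e^(6t)(1,0).

x(t) = -C_1e^(-5t) + C_2e^(6t), y(t) = -C_1e^(-5t)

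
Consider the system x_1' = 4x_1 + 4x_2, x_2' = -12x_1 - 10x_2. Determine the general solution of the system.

Coefficient matrix A = [[4, 4], [-12, -10]].
Characteristic polynomial det(A - λI) = λ^2 + 6λ + 8 = 0.
Eigenvalues λ = -4, -2.
For λ=-4: (A-λI) row 1 is [8, 4], so an eigenvector is (-1, 2).
For λ=-2: (A-λI) row 1 is [6, 4], so an eigenvector is (2, -3).
General solution: c_1e^(-4t)(-1,2) + c_2e^(-2t)(2,-3).

x_1(t) = -c_1e^(-4t) + 2c_2e^(-2t), x_2(t) = 2c_1e^(-4t) - 3c_2e^(-2t)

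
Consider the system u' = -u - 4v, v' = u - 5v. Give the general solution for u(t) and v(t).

Coefficient matrix A = [[-1, -4], [1, -5]].
Characteristic polynomial det(A - λI) = λ^2 + 6λ + 9 = 0.
Single eigenvalue λ = -3 with algebraic multiplicity 2.
Eigenvector v = (-2,-1); generalized eigenvector w with (A-λI)w=v is (3,2).
General solution: e^(-3t)[C_1·v + C_2·(t·v + w)].

u(t) = -2C_1e^(-3t) - 2C_2te^(-3t) + 3C_2e^(-3t), v(t) = -C_1e^(-3t) - C_2te^(-3t) + 2C_2e^(-3t)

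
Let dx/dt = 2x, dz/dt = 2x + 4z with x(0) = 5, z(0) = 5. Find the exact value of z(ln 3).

765

A = [[2,0],[2,4]]; eigenvalues λ = 2, 4.
Eigenvectors: (1,-1) for λ=2, (0,1) for λ=4.
From the initial condition, c_1 = 5, c_2 = 10.
z(ln 3) = (5)(3^2)(-1) + (10)(3^4)(1) = 765.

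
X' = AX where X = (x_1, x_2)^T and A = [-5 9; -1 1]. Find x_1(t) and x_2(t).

x_1(t) = 3C_1e^(-2t) + 3C_2te^(-2t) + 2C_2e^(-2t), x_2(t) = C_1e^(-2t) + C_2te^(-2t) + C_2e^(-2t)

Coefficient matrix A = [[-5, 9], [-1, 1]].
Characteristic polynomial det(A - λI) = λ^2 + 4λ + 4 = 0.
Single eigenvalue λ = -2 with algebraic multiplicity 2.
Eigenvector v = (3,1); generalized eigenvector w with (A-λI)w=v is (2,1).
General solution: e^(-2t)[C_1·v + C_2·(t·v + w)].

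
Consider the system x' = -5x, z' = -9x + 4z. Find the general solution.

Coefficient matrix A = [[-5, 0], [-9, 4]].
Characteristic polynomial det(A - λI) = λ^2 + λ - 20 = 0.
Eigenvalues λ = -5, 4.
For λ=-5: (A-λI) row 2 is [-9, 9], so an eigenvector is (-1, -1).
For λ=4: (A-λI) row 1 is [-9, 0], so an eigenvector is (0, 1).
General solution: C_1e^(-5t)(-1,-1) + C_2e^(4t)(0,1).

x(t) = -C_1e^(-5t), z(t) = -C_1e^(-5t) + C_2e^(4t)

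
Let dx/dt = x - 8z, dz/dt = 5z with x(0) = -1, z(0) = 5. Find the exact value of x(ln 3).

A = [[1,-8],[0,5]]; eigenvalues λ = 5, 1.
Eigenvectors: (-2,1) for λ=5, (1,0) for λ=1.
From the initial condition, c_1 = 5, c_2 = 9.
x(ln 3) = (5)(3^5)(-2) + (9)(3^1)(1) = -2403.

-2403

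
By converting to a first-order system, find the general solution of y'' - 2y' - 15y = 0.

y(t) = C_1e^(5t) + C_2e^(-3t)

Let x_1 = y, x_2 = y'. Then x_1' = x_2 and x_2' = 15x_1 + 2x_2.
A = [[0,1],[15,2]]; det(A-λI) = λ^2 - 2λ - 15.
Eigenvalues λ = 5, -3 with eigenvectors (1,5), (1,-3).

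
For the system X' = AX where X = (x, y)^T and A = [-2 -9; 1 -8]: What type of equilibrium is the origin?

A = [[-2,-9],[1,-8]]; det(A-λI) = λ^2 + 10λ + 25.
repeated λ = -5 with a single eigenvector.

stable improper node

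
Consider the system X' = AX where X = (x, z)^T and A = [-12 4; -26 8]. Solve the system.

Coefficient matrix A = [[-12, 4], [-26, 8]].
Characteristic polynomial det(A - λI) = λ^2 + 4λ + 8 = 0.
Eigenvalues λ = -2 ± 2i (complex conjugate pair).
For λ=-2+2i: an eigenvector is (1,2) - i(-1,-3) = (1 + i, 2 + 3i).
A real fundamental pair from Re and Im of e^((-2+2i)t)v: X_1 = e^(-2t)(cos(2t)·(1,2) + sin(2t)·(-1,-3)), X_2 = e^(-2t)(sin(2t)·(1,2) - cos(2t)·(-1,-3)).
General solution: K_1X_1 + K_2X_2.

x(t) = -K_1e^(-2t)sin(2t) + K_1e^(-2t)cos(2t) + K_2e^(-2t)sin(2t) + K_2e^(-2t)cos(2t), z(t) = -3K_1e^(-2t)sin(2t) + 2K_1e^(-2t)cos(2t) + 2K_2e^(-2t)sin(2t) + 3K_2e^(-2t)cos(2t)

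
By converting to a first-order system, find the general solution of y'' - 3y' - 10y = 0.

y(t) = c_1e^(-2t) + c_2e^(5t)

Let x_1 = y, x_2 = y'. Then x_1' = x_2 and x_2' = 10x_1 + 3x_2.
A = [[0,1],[10,3]]; det(A-λI) = λ^2 - 3λ - 10.
Eigenvalues λ = -2, 5 with eigenvectors (1,-2), (1,5).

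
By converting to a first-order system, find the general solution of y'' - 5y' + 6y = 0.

y(t) = C_1e^(3t) + C_2e^(2t)

Let x_1 = y, x_2 = y'. Then x_1' = x_2 and x_2' = -6x_1 + 5x_2.
A = [[0,1],[-6,5]]; det(A-λI) = λ^2 - 5λ + 6.
Eigenvalues λ = 3, 2 with eigenvectors (1,3), (1,2).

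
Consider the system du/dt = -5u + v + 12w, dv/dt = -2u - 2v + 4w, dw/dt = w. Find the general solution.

Coefficient matrix A = [[-5, 1, 12], [-2, -2, 4], [0, 0, 1]].
det(A - λI) = 0 gives eigenvalues λ = -3, -4, 1.
For λ=-3: eigenvector (-1,-2,0).
For λ=-4: eigenvector (1,1,0).
For λ=1: eigenvector (2,0,1).
General solution: C_1e^(-3t)(-1,-2,0) + C_2e^(-4t)(1,1,0) + C_3e^(t)(2,0,1).

u(t) = -C_1e^(-3t) + C_2e^(-4t) + 2C_3e^(t), v(t) = -2C_1e^(-3t) + C_2e^(-4t), w(t) = C_3e^(t)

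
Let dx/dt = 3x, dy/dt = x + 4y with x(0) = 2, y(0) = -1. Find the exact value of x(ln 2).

A = [[3,0],[1,4]]; eigenvalues λ = 3, 4.
Eigenvectors: (-1,1) for λ=3, (0,1) for λ=4.
From the initial condition, c_1 = -2, c_2 = 1.
x(ln 2) = (-2)(2^3)(-1) + (1)(2^4)(0) = 16.

16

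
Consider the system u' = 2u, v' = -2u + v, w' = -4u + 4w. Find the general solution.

Coefficient matrix A = [[2, 0, 0], [-2, 1, 0], [-4, 0, 4]].
det(A - λI) = 0 gives eigenvalues λ = 2, 4, 1.
For λ=2: eigenvector (1,-2,2).
For λ=4: eigenvector (0,0,1).
For λ=1: eigenvector (0,1,0).
General solution: K_1e^(2t)(1,-2,2) + K_2e^(4t)(0,0,1) + K_3e^(t)(0,1,0).

u(t) = K_1e^(2t), v(t) = -2K_1e^(2t) + K_3e^(t), w(t) = 2K_1e^(2t) + K_2e^(4t)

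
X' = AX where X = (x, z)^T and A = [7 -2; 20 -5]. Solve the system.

x(t) = -c_1e^(t)cos(2t) - c_2e^(t)sin(2t), z(t) = -c_1e^(t)sin(2t) - 3c_1e^(t)cos(2t) - 3c_2e^(t)sin(2t) + c_2e^(t)cos(2t)

Coefficient matrix A = [[7, -2], [20, -5]].
Characteristic polynomial det(A - λI) = λ^2 - 2λ + 5 = 0.
Eigenvalues λ = 1 ± 2i (complex conjugate pair).
For λ=1+2i: an eigenvector is (-1,-3) - i(0,-1) = (-1, -3 + i).
A real fundamental pair from Re and Im of e^((1+2i)t)v: X_1 = e^(t)(cos(2t)·(-1,-3) + sin(2t)·(0,-1)), X_2 = e^(t)(sin(2t)·(-1,-3) - cos(2t)·(0,-1)).
General solution: c_1X_1 + c_2X_2.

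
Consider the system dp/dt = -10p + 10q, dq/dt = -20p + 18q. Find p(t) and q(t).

p(t) = -2c_1e^(4t)sin(2t) + c_1e^(4t)cos(2t) + c_2e^(4t)sin(2t) + 2c_2e^(4t)cos(2t), q(t) = -3c_1e^(4t)sin(2t) + c_1e^(4t)cos(2t) + c_2e^(4t)sin(2t) + 3c_2e^(4t)cos(2t)

Coefficient matrix A = [[-10, 10], [-20, 18]].
Characteristic polynomial det(A - λI) = λ^2 - 8λ + 20 = 0.
Eigenvalues λ = 4 ± 2i (complex conjugate pair).
For λ=4+2i: an eigenvector is (1,1) - i(-2,-3) = (1 + 2i, 1 + 3i).
A real fundamental pair from Re and Im of e^((4+2i)t)v: X_1 = e^(4t)(cos(2t)·(1,1) + sin(2t)·(-2,-3)), X_2 = e^(4t)(sin(2t)·(1,1) - cos(2t)·(-2,-3)).
General solution: c_1X_1 + c_2X_2.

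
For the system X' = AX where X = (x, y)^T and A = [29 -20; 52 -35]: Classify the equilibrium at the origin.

stable spiral

A = [[29,-20],[52,-35]]; det(A-λI) = λ^2 + 6λ + 25.
λ = -3 ± 4i: negative real part.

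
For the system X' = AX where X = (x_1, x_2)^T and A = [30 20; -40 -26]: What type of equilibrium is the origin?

A = [[30,20],[-40,-26]]; det(A-λI) = λ^2 - 4λ + 20.
λ = 2 ± 4i: positive real part.

unstable spiral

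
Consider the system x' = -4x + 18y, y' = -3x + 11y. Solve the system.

Coefficient matrix A = [[-4, 18], [-3, 11]].
Characteristic polynomial det(A - λI) = λ^2 - 7λ + 10 = 0.
Eigenvalues λ = 2, 5.
For λ=2: (A-λI) row 1 is [-6, 18], so an eigenvector is (3, 1).
For λ=5: (A-λI) row 1 is [-9, 18], so an eigenvector is (2, 1).
General solution: K_1e^(2t)(3,1) + K_2e^(5t)(2,1).

x(t) = 3K_1e^(2t) + 2K_2e^(5t), y(t) = K_1e^(2t) + K_2e^(5t)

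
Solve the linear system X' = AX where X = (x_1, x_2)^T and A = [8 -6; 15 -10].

x_1(t) = -K_1e^(-t)sin(3t) - K_1e^(-t)cos(3t) - K_2e^(-t)sin(3t) + K_2e^(-t)cos(3t), x_2(t) = -2K_1e^(-t)sin(3t) - K_1e^(-t)cos(3t) - K_2e^(-t)sin(3t) + 2K_2e^(-t)cos(3t)

Coefficient matrix A = [[8, -6], [15, -10]].
Characteristic polynomial det(A - λI) = λ^2 + 2λ + 10 = 0.
Eigenvalues λ = -1 ± 3i (complex conjugate pair).
For λ=-1+3i: an eigenvector is (-1,-1) - i(-1,-2) = (-1 + i, -1 + 2i).
A real fundamental pair from Re and Im of e^((-1+3i)t)v: X_1 = e^(-t)(cos(3t)·(-1,-1) + sin(3t)·(-1,-2)), X_2 = e^(-t)(sin(3t)·(-1,-1) - cos(3t)·(-1,-2)).
General solution: K_1X_1 + K_2X_2.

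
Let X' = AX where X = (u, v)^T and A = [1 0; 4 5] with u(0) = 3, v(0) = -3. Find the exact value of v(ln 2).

-6

A = [[1,0],[4,5]]; eigenvalues λ = 5, 1.
Eigenvectors: (0,-1) for λ=5, (1,-1) for λ=1.
From the initial condition, c_1 = 0, c_2 = 3.
v(ln 2) = (0)(2^5)(-1) + (3)(2^1)(-1) = -6.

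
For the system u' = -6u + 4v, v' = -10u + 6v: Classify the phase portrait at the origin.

A = [[-6,4],[-10,6]]; det(A-λI) = λ^2 + 4.
λ = 0 ± 2i: zero real part.

center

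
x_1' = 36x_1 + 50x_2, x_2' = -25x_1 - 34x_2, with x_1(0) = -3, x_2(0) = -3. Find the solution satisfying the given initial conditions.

Coefficient matrix A = [[36, 50], [-25, -34]].
Characteristic polynomial det(A - λI) = λ^2 - 2λ + 26 = 0.
Eigenvalues λ = 1 ± 5i (complex conjugate pair).
For λ=1+5i: an eigenvector is (1,-1) - i(-3,2) = (1 + 3i, -1 - 2i).
A real fundamental pair from Re and Im of e^((1+5i)t)v: X_1 = e^(t)(cos(5t)·(1,-1) + sin(5t)·(-3,2)), X_2 = e^(t)(sin(5t)·(1,-1) - cos(5t)·(-3,2)).
General solution: K_1X_1 + K_2X_2.
Applying x_1(0)=-3, x_2(0)=-3 gives K_1=15, K_2=-6.

x_1(t) = -51e^(t)sin(5t) - 3e^(t)cos(5t), x_2(t) = 36e^(t)sin(5t) - 3e^(t)cos(5t)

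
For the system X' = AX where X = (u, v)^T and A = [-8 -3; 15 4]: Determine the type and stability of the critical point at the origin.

stable spiral

A = [[-8,-3],[15,4]]; det(A-λI) = λ^2 + 4λ + 13.
λ = -2 ± 3i: negative real part.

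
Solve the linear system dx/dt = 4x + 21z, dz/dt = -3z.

x(t) = K_1e^(4t) - 3K_2e^(-3t), z(t) = K_2e^(-3t)

Coefficient matrix A = [[4, 21], [0, -3]].
Characteristic polynomial det(A - λI) = λ^2 - λ - 12 = 0.
Eigenvalues λ = 4, -3.
For λ=4: (A-λI) row 1 is [0, 21], so an eigenvector is (1, 0).
For λ=-3: (A-λI) row 1 is [7, 21], so an eigenvector is (-3, 1).
General solution: K_1e^(4t)(1,0) + K_2e^(-3t)(-3,1).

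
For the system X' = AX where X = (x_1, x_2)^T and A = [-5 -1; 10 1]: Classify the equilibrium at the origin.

A = [[-5,-1],[10,1]]; det(A-λI) = λ^2 + 4λ + 5.
λ = -2 ± i: negative real part.

stable spiral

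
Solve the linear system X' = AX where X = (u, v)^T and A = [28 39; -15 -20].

u(t) = -2c_1e^(4t)sin(3t) + 3c_1e^(4t)cos(3t) + 3c_2e^(4t)sin(3t) + 2c_2e^(4t)cos(3t), v(t) = c_1e^(4t)sin(3t) - 2c_1e^(4t)cos(3t) - 2c_2e^(4t)sin(3t) - c_2e^(4t)cos(3t)

Coefficient matrix A = [[28, 39], [-15, -20]].
Characteristic polynomial det(A - λI) = λ^2 - 8λ + 25 = 0.
Eigenvalues λ = 4 ± 3i (complex conjugate pair).
For λ=4+3i: an eigenvector is (3,-2) - i(-2,1) = (3 + 2i, -2 - i).
A real fundamental pair from Re and Im of e^((4+3i)t)v: X_1 = e^(4t)(cos(3t)·(3,-2) + sin(3t)·(-2,1)), X_2 = e^(4t)(sin(3t)·(3,-2) - cos(3t)·(-2,1)).
General solution: c_1X_1 + c_2X_2.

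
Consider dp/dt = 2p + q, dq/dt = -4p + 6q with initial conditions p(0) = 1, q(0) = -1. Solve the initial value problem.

Coefficient matrix A = [[2, 1], [-4, 6]].
Characteristic polynomial det(A - λI) = λ^2 - 8λ + 16 = 0.
Single eigenvalue λ = 4 with algebraic multiplicity 2.
Eigenvector v = (-1,-2); generalized eigenvector w with (A-λI)w=v is (0,-1).
General solution: e^(4t)[C_1·v + C_2·(t·v + w)].
Applying p(0)=1, q(0)=-1 gives C_1=-1, C_2=3.

p(t) = -3te^(4t) + e^(4t), q(t) = -6te^(4t) - e^(4t)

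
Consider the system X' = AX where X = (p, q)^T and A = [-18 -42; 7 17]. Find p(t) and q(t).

Coefficient matrix A = [[-18, -42], [7, 17]].
Characteristic polynomial det(A - λI) = λ^2 + λ - 12 = 0.
Eigenvalues λ = 3, -4.
For λ=3: (A-λI) row 1 is [-21, -42], so an eigenvector is (-2, 1).
For λ=-4: (A-λI) row 1 is [-14, -42], so an eigenvector is (-3, 1).
General solution: C_1e^(3t)(-2,1) + C_2e^(-4t)(-3,1).

p(t) = -2C_1e^(3t) - 3C_2e^(-4t), q(t) = C_1e^(3t) + C_2e^(-4t)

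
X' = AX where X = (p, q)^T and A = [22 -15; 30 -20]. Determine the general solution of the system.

Coefficient matrix A = [[22, -15], [30, -20]].
Characteristic polynomial det(A - λI) = λ^2 - 2λ + 10 = 0.
Eigenvalues λ = 1 ± 3i (complex conjugate pair).
For λ=1+3i: an eigenvector is (-2,-3) - i(1,1) = (-2 - i, -3 - i).
A real fundamental pair from Re and Im of e^((1+3i)t)v: X_1 = e^(t)(cos(3t)·(-2,-3) + sin(3t)·(1,1)), X_2 = e^(t)(sin(3t)·(-2,-3) - cos(3t)·(1,1)).
General solution: C_1X_1 + C_2X_2.

p(t) = C_1e^(t)sin(3t) - 2C_1e^(t)cos(3t) - 2C_2e^(t)sin(3t) - C_2e^(t)cos(3t), q(t) = C_1e^(t)sin(3t) - 3C_1e^(t)cos(3t) - 3C_2e^(t)sin(3t) - C_2e^(t)cos(3t)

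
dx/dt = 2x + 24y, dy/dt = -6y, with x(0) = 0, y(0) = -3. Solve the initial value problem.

Coefficient matrix A = [[2, 24], [0, -6]].
Characteristic polynomial det(A - λI) = λ^2 + 4λ - 12 = 0.
Eigenvalues λ = 2, -6.
For λ=2: (A-λI) row 1 is [0, 24], so an eigenvector is (-1, 0).
For λ=-6: (A-λI) row 1 is [8, 24], so an eigenvector is (-3, 1).
General solution: c_1e^(2t)(-1,0) + c_2e^(-6t)(-3,1).
Applying x(0)=0, y(0)=-3 gives c_1=9, c_2=-3.

x(t) = -9e^(2t) + 9e^(-6t), y(t) = -3e^(-6t)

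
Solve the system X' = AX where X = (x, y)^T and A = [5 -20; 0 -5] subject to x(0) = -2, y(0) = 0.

Coefficient matrix A = [[5, -20], [0, -5]].
Characteristic polynomial det(A - λI) = λ^2 - 25 = 0.
Eigenvalues λ = -5, 5.
For λ=-5: (A-λI) row 1 is [10, -20], so an eigenvector is (-2, -1).
For λ=5: (A-λI) row 1 is [0, -20], so an eigenvector is (-1, 0).
General solution: C_1e^(-5t)(-2,-1) + C_2e^(5t)(-1,0).
Applying x(0)=-2, y(0)=0 gives C_1=0, C_2=2.

x(t) = -2e^(5t), y(t) = 0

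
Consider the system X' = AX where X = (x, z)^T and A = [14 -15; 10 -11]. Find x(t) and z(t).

x(t) = -K_1e^(-t) + 3K_2e^(4t), z(t) = -K_1e^(-t) + 2K_2e^(4t)

Coefficient matrix A = [[14, -15], [10, -11]].
Characteristic polynomial det(A - λI) = λ^2 - 3λ - 4 = 0.
Eigenvalues λ = -1, 4.
For λ=-1: (A-λI) row 1 is [15, -15], so an eigenvector is (-1, -1).
For λ=4: (A-λI) row 1 is [10, -15], so an eigenvector is (3, 2).
General solution: K_1e^(-t)(-1,-1) + K_2e^(4t)(3,2).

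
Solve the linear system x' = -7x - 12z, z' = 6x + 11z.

Coefficient matrix A = [[-7, -12], [6, 11]].
Characteristic polynomial det(A - λI) = λ^2 - 4λ - 5 = 0.
Eigenvalues λ = 5, -1.
For λ=5: (A-λI) row 1 is [-12, -12], so an eigenvector is (1, -1).
For λ=-1: (A-λI) row 1 is [-6, -12], so an eigenvector is (2, -1).
General solution: K_1e^(5t)(1,-1) + K_2e^(-t)(2,-1).

x(t) = K_1e^(5t) + 2K_2e^(-t), z(t) = -K_1e^(5t) - K_2e^(-t)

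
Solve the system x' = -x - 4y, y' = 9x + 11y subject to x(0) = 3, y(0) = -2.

x(t) = -10te^(5t) + 3e^(5t), y(t) = 15te^(5t) - 2e^(5t)

Coefficient matrix A = [[-1, -4], [9, 11]].
Characteristic polynomial det(A - λI) = λ^2 - 10λ + 25 = 0.
Single eigenvalue λ = 5 with algebraic multiplicity 2.
Eigenvector v = (-2,3); generalized eigenvector w with (A-λI)w=v is (-1,2).
General solution: e^(5t)[c_1·v + c_2·(t·v + w)].
Applying x(0)=3, y(0)=-2 gives c_1=-4, c_2=5.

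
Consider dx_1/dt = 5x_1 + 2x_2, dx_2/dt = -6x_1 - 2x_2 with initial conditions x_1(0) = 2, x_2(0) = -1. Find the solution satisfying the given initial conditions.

x_1(t) = 6e^(2t) - 4e^(t), x_2(t) = -9e^(2t) + 8e^(t)

Coefficient matrix A = [[5, 2], [-6, -2]].
Characteristic polynomial det(A - λI) = λ^2 - 3λ + 2 = 0.
Eigenvalues λ = 2, 1.
For λ=2: (A-λI) row 1 is [3, 2], so an eigenvector is (-2, 3).
For λ=1: (A-λI) row 1 is [4, 2], so an eigenvector is (-1, 2).
General solution: K_1e^(2t)(-2,3) + K_2e^(t)(-1,2).
Applying x_1(0)=2, x_2(0)=-1 gives K_1=-3, K_2=4.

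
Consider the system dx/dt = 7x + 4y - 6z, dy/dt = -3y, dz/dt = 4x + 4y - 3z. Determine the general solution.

Coefficient matrix A = [[7, 4, -6], [0, -3, 0], [4, 4, -3]].
det(A - λI) = 0 gives eigenvalues λ = 3, -3, 1.
For λ=3: eigenvector (3,0,2).
For λ=-3: eigenvector (-1,1,-1).
For λ=1: eigenvector (1,0,1).
General solution: K_1e^(3t)(3,0,2) + K_2e^(-3t)(-1,1,-1) + K_3e^(t)(1,0,1).

x(t) = 3K_1e^(3t) - K_2e^(-3t) + K_3e^(t), y(t) = K_2e^(-3t), z(t) = 2K_1e^(3t) - K_2e^(-3t) + K_3e^(t)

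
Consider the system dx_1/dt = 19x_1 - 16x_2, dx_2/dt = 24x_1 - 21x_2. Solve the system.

Coefficient matrix A = [[19, -16], [24, -21]].
Characteristic polynomial det(A - λI) = λ^2 + 2λ - 15 = 0.
Eigenvalues λ = -5, 3.
For λ=-5: (A-λI) row 1 is [24, -16], so an eigenvector is (-2, -3).
For λ=3: (A-λI) row 1 is [16, -16], so an eigenvector is (1, 1).
General solution: c_1e^(-5t)(-2,-3) + c_2e^(3t)(1,1).

x_1(t) = -2c_1e^(-5t) + c_2e^(3t), x_2(t) = -3c_1e^(-5t) + c_2e^(3t)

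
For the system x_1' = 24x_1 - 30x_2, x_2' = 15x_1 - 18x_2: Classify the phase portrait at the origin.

unstable spiral

A = [[24,-30],[15,-18]]; det(A-λI) = λ^2 - 6λ + 18.
λ = 3 ± 3i: positive real part.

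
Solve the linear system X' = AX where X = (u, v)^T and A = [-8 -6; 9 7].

u(t) = -c_1e^(-2t) + 2c_2e^(t), v(t) = c_1e^(-2t) - 3c_2e^(t)

Coefficient matrix A = [[-8, -6], [9, 7]].
Characteristic polynomial det(A - λI) = λ^2 + λ - 2 = 0.
Eigenvalues λ = -2, 1.
For λ=-2: (A-λI) row 1 is [-6, -6], so an eigenvector is (-1, 1).
For λ=1: (A-λI) row 1 is [-9, -6], so an eigenvector is (2, -3).
General solution: c_1e^(-2t)(-1,1) + c_2e^(t)(2,-3).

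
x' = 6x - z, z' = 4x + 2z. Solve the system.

x(t) = K_1e^(4t) + K_2te^(4t) + K_2e^(4t), z(t) = 2K_1e^(4t) + 2K_2te^(4t) + K_2e^(4t)

Coefficient matrix A = [[6, -1], [4, 2]].
Characteristic polynomial det(A - λI) = λ^2 - 8λ + 16 = 0.
Single eigenvalue λ = 4 with algebraic multiplicity 2.
Eigenvector v = (1,2); generalized eigenvector w with (A-λI)w=v is (1,1).
General solution: e^(4t)[K_1·v + K_2·(t·v + w)].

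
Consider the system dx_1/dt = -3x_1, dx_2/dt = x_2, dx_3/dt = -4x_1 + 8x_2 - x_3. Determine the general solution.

x_1(t) = K_3e^(-3t), x_2(t) = K_2e^(t), x_3(t) = K_1e^(-t) + 4K_2e^(t) + 2K_3e^(-3t)

Coefficient matrix A = [[-3, 0, 0], [0, 1, 0], [-4, 8, -1]].
det(A - λI) = 0 gives eigenvalues λ = -1, 1, -3.
For λ=-1: eigenvector (0,0,1).
For λ=1: eigenvector (0,1,4).
For λ=-3: eigenvector (1,0,2).
General solution: K_1e^(-t)(0,0,1) + K_2e^(t)(0,1,4) + K_3e^(-3t)(1,0,2).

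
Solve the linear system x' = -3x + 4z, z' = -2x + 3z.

x(t) = 2C_1e^(-t) + C_2e^(t), z(t) = C_1e^(-t) + C_2e^(t)

Coefficient matrix A = [[-3, 4], [-2, 3]].
Characteristic polynomial det(A - λI) = λ^2 - 1 = 0.
Eigenvalues λ = -1, 1.
For λ=-1: (A-λI) row 1 is [-2, 4], so an eigenvector is (2, 1).
For λ=1: (A-λI) row 1 is [-4, 4], so an eigenvector is (1, 1).
General solution: C_1e^(-t)(2,1) + C_2e^(t)(1,1).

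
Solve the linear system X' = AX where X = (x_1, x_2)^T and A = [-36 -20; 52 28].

Coefficient matrix A = [[-36, -20], [52, 28]].
Characteristic polynomial det(A - λI) = λ^2 + 8λ + 32 = 0.
Eigenvalues λ = -4 ± 4i (complex conjugate pair).
For λ=-4+4i: an eigenvector is (-2,3) - i(1,-2) = (-2 - i, 3 + 2i).
A real fundamental pair from Re and Im of e^((-4+4i)t)v: X_1 = e^(-4t)(cos(4t)·(-2,3) + sin(4t)·(1,-2)), X_2 = e^(-4t)(sin(4t)·(-2,3) - cos(4t)·(1,-2)).
General solution: K_1X_1 + K_2X_2.

x_1(t) = K_1e^(-4t)sin(4t) - 2K_1e^(-4t)cos(4t) - 2K_2e^(-4t)sin(4t) - K_2e^(-4t)cos(4t), x_2(t) = -2K_1e^(-4t)sin(4t) + 3K_1e^(-4t)cos(4t) + 3K_2e^(-4t)sin(4t) + 2K_2e^(-4t)cos(4t)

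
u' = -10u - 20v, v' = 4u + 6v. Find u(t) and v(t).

Coefficient matrix A = [[-10, -20], [4, 6]].
Characteristic polynomial det(A - λI) = λ^2 + 4λ + 20 = 0.
Eigenvalues λ = -2 ± 4i (complex conjugate pair).
For λ=-2+4i: an eigenvector is (2,-1) - i(1,0) = (2 - i, -1).
A real fundamental pair from Re and Im of e^((-2+4i)t)v: X_1 = e^(-2t)(cos(4t)·(2,-1) + sin(4t)·(1,0)), X_2 = e^(-2t)(sin(4t)·(2,-1) - cos(4t)·(1,0)).
General solution: K_1X_1 + K_2X_2.

u(t) = K_1e^(-2t)sin(4t) + 2K_1e^(-2t)cos(4t) + 2K_2e^(-2t)sin(4t) - K_2e^(-2t)cos(4t), v(t) = -K_1e^(-2t)cos(4t) - K_2e^(-2t)sin(4t)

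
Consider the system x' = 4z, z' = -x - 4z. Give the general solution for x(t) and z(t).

x(t) = -2C_1e^(-2t) - 2C_2te^(-2t) + C_2e^(-2t), z(t) = C_1e^(-2t) + C_2te^(-2t) - C_2e^(-2t)

Coefficient matrix A = [[0, 4], [-1, -4]].
Characteristic polynomial det(A - λI) = λ^2 + 4λ + 4 = 0.
Single eigenvalue λ = -2 with algebraic multiplicity 2.
Eigenvector v = (-2,1); generalized eigenvector w with (A-λI)w=v is (1,-1).
General solution: e^(-2t)[C_1·v + C_2·(t·v + w)].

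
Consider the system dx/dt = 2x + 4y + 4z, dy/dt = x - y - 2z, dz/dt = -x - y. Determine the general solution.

x(t) = C_1e^(-2t) + C_2e^(2t), y(t) = -C_1e^(-2t) + C_2e^(2t) + C_3e^(t), z(t) = -C_2e^(2t) - C_3e^(t)

Coefficient matrix A = [[2, 4, 4], [1, -1, -2], [-1, -1, 0]].
det(A - λI) = 0 gives eigenvalues λ = -2, 2, 1.
For λ=-2: eigenvector (1,-1,0).
For λ=2: eigenvector (1,1,-1).
For λ=1: eigenvector (0,1,-1).
General solution: C_1e^(-2t)(1,-1,0) + C_2e^(2t)(1,1,-1) + C_3e^(t)(0,1,-1).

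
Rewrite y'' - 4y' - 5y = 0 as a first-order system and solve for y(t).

Let x_1 = y, x_2 = y'. Then x_1' = x_2 and x_2' = 5x_1 + 4x_2.
A = [[0,1],[5,4]]; det(A-λI) = λ^2 - 4λ - 5.
Eigenvalues λ = -1, 5 with eigenvectors (1,-1), (1,5).

y(t) = C_1e^(-t) + C_2e^(5t)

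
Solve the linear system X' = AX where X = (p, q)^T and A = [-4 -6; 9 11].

p(t) = 2C_1e^(5t) - C_2e^(2t), q(t) = -3C_1e^(5t) + C_2e^(2t)

Coefficient matrix A = [[-4, -6], [9, 11]].
Characteristic polynomial det(A - λI) = λ^2 - 7λ + 10 = 0.
Eigenvalues λ = 5, 2.
For λ=5: (A-λI) row 1 is [-9, -6], so an eigenvector is (2, -3).
For λ=2: (A-λI) row 1 is [-6, -6], so an eigenvector is (-1, 1).
General solution: C_1e^(5t)(2,-3) + C_2e^(2t)(-1,1).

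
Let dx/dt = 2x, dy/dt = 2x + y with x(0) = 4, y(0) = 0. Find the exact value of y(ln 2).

A = [[2,0],[2,1]]; eigenvalues λ = 1, 2.
Eigenvectors: (0,-1) for λ=1, (1,2) for λ=2.
From the initial condition, c_1 = 8, c_2 = 4.
y(ln 2) = (8)(2^1)(-1) + (4)(2^2)(2) = 16.

16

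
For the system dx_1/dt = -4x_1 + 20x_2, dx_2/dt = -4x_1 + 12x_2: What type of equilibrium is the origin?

unstable spiral

A = [[-4,20],[-4,12]]; det(A-λI) = λ^2 - 8λ + 32.
λ = 4 ± 4i: positive real part.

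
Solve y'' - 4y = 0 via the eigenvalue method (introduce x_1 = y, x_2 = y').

y(t) = c_1e^(2t) + c_2e^(-2t)

Let x_1 = y, x_2 = y'. Then x_1' = x_2 and x_2' = 4x_1.
A = [[0,1],[4,0]]; det(A-λI) = λ^2 - 4.
Eigenvalues λ = 2, -2 with eigenvectors (1,2), (1,-2).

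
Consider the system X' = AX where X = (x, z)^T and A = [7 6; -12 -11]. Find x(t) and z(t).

Coefficient matrix A = [[7, 6], [-12, -11]].
Characteristic polynomial det(A - λI) = λ^2 + 4λ - 5 = 0.
Eigenvalues λ = 1, -5.
For λ=1: (A-λI) row 1 is [6, 6], so an eigenvector is (1, -1).
For λ=-5: (A-λI) row 1 is [12, 6], so an eigenvector is (-1, 2).
General solution: C_1e^(t)(1,-1) + C_2e^(-5t)(-1,2).

x(t) = C_1e^(t) - C_2e^(-5t), z(t) = -C_1e^(t) + 2C_2e^(-5t)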